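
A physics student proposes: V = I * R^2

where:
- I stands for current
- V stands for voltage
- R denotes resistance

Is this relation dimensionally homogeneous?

No

I (current) has dimensions [I].
V (voltage) has dimensions [I^-1 L^2 M T^-3].
R (resistance) has dimensions [I^-2 L^2 M T^-3].

Left side: [I^-1 L^2 M T^-3]
Right side: [I^-3 L^4 M^2 T^-6]

The two sides have different dimensions, so the equation is NOT dimensionally consistent.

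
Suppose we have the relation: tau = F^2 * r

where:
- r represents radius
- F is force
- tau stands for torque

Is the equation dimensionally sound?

No

r (radius) has dimensions [L].
F (force) has dimensions [L M T^-2].
tau (torque) has dimensions [L^2 M T^-2].

Left side: [L^2 M T^-2]
Right side: [L^3 M^2 T^-4]

The two sides have different dimensions, so the equation is NOT dimensionally consistent.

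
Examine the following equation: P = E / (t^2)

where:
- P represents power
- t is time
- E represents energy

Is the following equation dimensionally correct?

No

P (power) has dimensions [L^2 M T^-3].
t (time) has dimensions [T].
E (energy) has dimensions [L^2 M T^-2].

Left side: [L^2 M T^-3]
Right side: [L^2 M T^-4]

The two sides have different dimensions, so the equation is NOT dimensionally consistent.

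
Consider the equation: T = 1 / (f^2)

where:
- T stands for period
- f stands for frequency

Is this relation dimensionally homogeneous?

No

T (period) has dimensions [T].
f (frequency) has dimensions [T^-1].

Left side: [T]
Right side: [T^2]

The two sides have different dimensions, so the equation is NOT dimensionally consistent.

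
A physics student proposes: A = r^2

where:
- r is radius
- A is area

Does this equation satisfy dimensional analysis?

Yes

r (radius) has dimensions [L].
A (area) has dimensions [L^2].

Left side: [L^2]
Right side: [L^2]

Both sides have the same dimensions, so the equation is dimensionally consistent.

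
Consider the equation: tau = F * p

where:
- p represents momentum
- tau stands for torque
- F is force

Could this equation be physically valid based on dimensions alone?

No

p (momentum) has dimensions [L M T^-1].
tau (torque) has dimensions [L^2 M T^-2].
F (force) has dimensions [L M T^-2].

Left side: [L^2 M T^-2]
Right side: [L^2 M^2 T^-3]

The two sides have different dimensions, so the equation is NOT dimensionally consistent.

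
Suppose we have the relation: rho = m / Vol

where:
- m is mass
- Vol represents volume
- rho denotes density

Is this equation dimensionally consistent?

Yes

m (mass) has dimensions [M].
Vol (volume) has dimensions [L^3].
rho (density) has dimensions [L^-3 M].

Left side: [L^-3 M]
Right side: [L^-3 M]

Both sides have the same dimensions, so the equation is dimensionally consistent.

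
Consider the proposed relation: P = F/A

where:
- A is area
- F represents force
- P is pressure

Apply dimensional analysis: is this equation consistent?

Yes

A (area) has dimensions [L^2].
F (force) has dimensions [L M T^-2].
P (pressure) has dimensions [L^-1 M T^-2].

Left side: [L^-1 M T^-2]
Right side: [L^-1 M T^-2]

Both sides have the same dimensions, so the equation is dimensionally consistent.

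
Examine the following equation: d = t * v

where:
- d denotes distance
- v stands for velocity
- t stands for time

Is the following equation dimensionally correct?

Yes

d (distance) has dimensions [L].
v (velocity) has dimensions [L T^-1].
t (time) has dimensions [T].

Left side: [L]
Right side: [L]

Both sides have the same dimensions, so the equation is dimensionally consistent.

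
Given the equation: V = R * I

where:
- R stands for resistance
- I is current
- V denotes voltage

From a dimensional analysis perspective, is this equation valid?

Yes

R (resistance) has dimensions [I^-2 L^2 M T^-3].
I (current) has dimensions [I].
V (voltage) has dimensions [I^-1 L^2 M T^-3].

Left side: [I^-1 L^2 M T^-3]
Right side: [I^-1 L^2 M T^-3]

Both sides have the same dimensions, so the equation is dimensionally consistent.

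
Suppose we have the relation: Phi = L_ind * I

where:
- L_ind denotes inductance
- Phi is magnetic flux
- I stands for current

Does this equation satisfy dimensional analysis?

Yes

L_ind (inductance) has dimensions [I^-2 L^2 M T^-2].
Phi (magnetic flux) has dimensions [I^-1 L^2 M T^-2].
I (current) has dimensions [I].

Left side: [I^-1 L^2 M T^-2]
Right side: [I^-1 L^2 M T^-2]

Both sides have the same dimensions, so the equation is dimensionally consistent.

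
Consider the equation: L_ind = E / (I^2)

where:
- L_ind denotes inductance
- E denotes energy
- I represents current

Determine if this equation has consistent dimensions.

Yes

L_ind (inductance) has dimensions [I^-2 L^2 M T^-2].
E (energy) has dimensions [L^2 M T^-2].
I (current) has dimensions [I].

Left side: [I^-2 L^2 M T^-2]
Right side: [I^-2 L^2 M T^-2]

Both sides have the same dimensions, so the equation is dimensionally consistent.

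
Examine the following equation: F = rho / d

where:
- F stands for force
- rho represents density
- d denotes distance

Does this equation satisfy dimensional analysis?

No

F (force) has dimensions [L M T^-2].
rho (density) has dimensions [L^-3 M].
d (distance) has dimensions [L].

Left side: [L M T^-2]
Right side: [L^-4 M]

The two sides have different dimensions, so the equation is NOT dimensionally consistent.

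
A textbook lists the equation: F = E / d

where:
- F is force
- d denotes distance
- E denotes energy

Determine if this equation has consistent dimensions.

Yes

F (force) has dimensions [L M T^-2].
d (distance) has dimensions [L].
E (energy) has dimensions [L^2 M T^-2].

Left side: [L M T^-2]
Right side: [L M T^-2]

Both sides have the same dimensions, so the equation is dimensionally consistent.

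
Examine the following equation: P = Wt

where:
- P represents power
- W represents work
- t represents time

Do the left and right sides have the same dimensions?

No

P (power) has dimensions [L^2 M T^-3].
W (work) has dimensions [L^2 M T^-2].
t (time) has dimensions [T].

Left side: [L^2 M T^-3]
Right side: [L^2 M T^-1]

The two sides have different dimensions, so the equation is NOT dimensionally consistent.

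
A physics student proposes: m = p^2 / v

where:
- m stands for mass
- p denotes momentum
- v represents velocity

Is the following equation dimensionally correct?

No

m (mass) has dimensions [M].
p (momentum) has dimensions [L M T^-1].
v (velocity) has dimensions [L T^-1].

Left side: [M]
Right side: [L M^2 T^-1]

The two sides have different dimensions, so the equation is NOT dimensionally consistent.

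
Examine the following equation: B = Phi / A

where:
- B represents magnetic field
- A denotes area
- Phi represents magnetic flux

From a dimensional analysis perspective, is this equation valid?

Yes

B (magnetic field) has dimensions [I^-1 M T^-2].
A (area) has dimensions [L^2].
Phi (magnetic flux) has dimensions [I^-1 L^2 M T^-2].

Left side: [I^-1 M T^-2]
Right side: [I^-1 M T^-2]

Both sides have the same dimensions, so the equation is dimensionally consistent.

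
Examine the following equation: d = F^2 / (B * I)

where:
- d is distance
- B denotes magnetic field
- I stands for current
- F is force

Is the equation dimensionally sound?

No

d (distance) has dimensions [L].
B (magnetic field) has dimensions [I^-1 M T^-2].
I (current) has dimensions [I].
F (force) has dimensions [L M T^-2].

Left side: [L]
Right side: [L^2 M T^-2]

The two sides have different dimensions, so the equation is NOT dimensionally consistent.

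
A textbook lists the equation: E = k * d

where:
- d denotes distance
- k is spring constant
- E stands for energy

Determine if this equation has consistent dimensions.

No

d (distance) has dimensions [L].
k (spring constant) has dimensions [M T^-2].
E (energy) has dimensions [L^2 M T^-2].

Left side: [L^2 M T^-2]
Right side: [L M T^-2]

The two sides have different dimensions, so the equation is NOT dimensionally consistent.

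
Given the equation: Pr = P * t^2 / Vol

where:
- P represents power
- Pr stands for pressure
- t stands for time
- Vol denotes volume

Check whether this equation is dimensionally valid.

No

P (power) has dimensions [L^2 M T^-3].
Pr (pressure) has dimensions [L^-1 M T^-2].
t (time) has dimensions [T].
Vol (volume) has dimensions [L^3].

Left side: [L^-1 M T^-2]
Right side: [L^-1 M T^-1]

The two sides have different dimensions, so the equation is NOT dimensionally consistent.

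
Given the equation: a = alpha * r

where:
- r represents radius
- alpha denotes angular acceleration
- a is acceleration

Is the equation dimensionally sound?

Yes

r (radius) has dimensions [L].
alpha (angular acceleration) has dimensions [T^-2].
a (acceleration) has dimensions [L T^-2].

Left side: [L T^-2]
Right side: [L T^-2]

Both sides have the same dimensions, so the equation is dimensionally consistent.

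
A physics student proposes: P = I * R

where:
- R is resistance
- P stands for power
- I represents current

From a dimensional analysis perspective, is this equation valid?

No

R (resistance) has dimensions [I^-2 L^2 M T^-3].
P (power) has dimensions [L^2 M T^-3].
I (current) has dimensions [I].

Left side: [L^2 M T^-3]
Right side: [I^-1 L^2 M T^-3]

The two sides have different dimensions, so the equation is NOT dimensionally consistent.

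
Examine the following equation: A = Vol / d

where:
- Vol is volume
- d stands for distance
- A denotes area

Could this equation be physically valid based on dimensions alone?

Yes

Vol (volume) has dimensions [L^3].
d (distance) has dimensions [L].
A (area) has dimensions [L^2].

Left side: [L^2]
Right side: [L^2]

Both sides have the same dimensions, so the equation is dimensionally consistent.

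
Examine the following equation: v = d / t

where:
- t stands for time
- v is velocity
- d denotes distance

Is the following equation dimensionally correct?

Yes

t (time) has dimensions [T].
v (velocity) has dimensions [L T^-1].
d (distance) has dimensions [L].

Left side: [L T^-1]
Right side: [L T^-1]

Both sides have the same dimensions, so the equation is dimensionally consistent.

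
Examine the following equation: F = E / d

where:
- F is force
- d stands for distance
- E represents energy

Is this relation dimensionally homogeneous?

Yes

F (force) has dimensions [L M T^-2].
d (distance) has dimensions [L].
E (energy) has dimensions [L^2 M T^-2].

Left side: [L M T^-2]
Right side: [L M T^-2]

Both sides have the same dimensions, so the equation is dimensionally consistent.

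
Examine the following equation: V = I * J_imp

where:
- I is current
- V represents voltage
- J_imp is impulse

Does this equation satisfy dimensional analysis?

No

I (current) has dimensions [I].
V (voltage) has dimensions [I^-1 L^2 M T^-3].
J_imp (impulse) has dimensions [L M T^-1].

Left side: [I^-1 L^2 M T^-3]
Right side: [I L M T^-1]

The two sides have different dimensions, so the equation is NOT dimensionally consistent.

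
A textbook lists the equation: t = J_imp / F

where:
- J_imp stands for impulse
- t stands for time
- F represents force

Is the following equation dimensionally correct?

Yes

J_imp (impulse) has dimensions [L M T^-1].
t (time) has dimensions [T].
F (force) has dimensions [L M T^-2].

Left side: [T]
Right side: [T]

Both sides have the same dimensions, so the equation is dimensionally consistent.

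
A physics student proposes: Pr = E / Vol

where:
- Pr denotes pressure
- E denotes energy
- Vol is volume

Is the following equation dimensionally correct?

Yes

Pr (pressure) has dimensions [L^-1 M T^-2].
E (energy) has dimensions [L^2 M T^-2].
Vol (volume) has dimensions [L^3].

Left side: [L^-1 M T^-2]
Right side: [L^-1 M T^-2]

Both sides have the same dimensions, so the equation is dimensionally consistent.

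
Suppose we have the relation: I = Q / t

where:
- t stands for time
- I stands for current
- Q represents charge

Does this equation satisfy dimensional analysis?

Yes

t (time) has dimensions [T].
I (current) has dimensions [I].
Q (charge) has dimensions [I T].

Left side: [I]
Right side: [I]

Both sides have the same dimensions, so the equation is dimensionally consistent.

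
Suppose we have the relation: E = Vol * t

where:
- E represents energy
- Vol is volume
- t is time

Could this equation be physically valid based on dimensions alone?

No

E (energy) has dimensions [L^2 M T^-2].
Vol (volume) has dimensions [L^3].
t (time) has dimensions [T].

Left side: [L^2 M T^-2]
Right side: [L^3 T]

The two sides have different dimensions, so the equation is NOT dimensionally consistent.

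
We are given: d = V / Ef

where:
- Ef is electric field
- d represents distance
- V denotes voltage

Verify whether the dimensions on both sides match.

Yes

Ef (electric field) has dimensions [I^-1 L M T^-3].
d (distance) has dimensions [L].
V (voltage) has dimensions [I^-1 L^2 M T^-3].

Left side: [L]
Right side: [L]

Both sides have the same dimensions, so the equation is dimensionally consistent.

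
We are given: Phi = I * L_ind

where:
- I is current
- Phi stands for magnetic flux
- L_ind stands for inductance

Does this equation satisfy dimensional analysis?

Yes

I (current) has dimensions [I].
Phi (magnetic flux) has dimensions [I^-1 L^2 M T^-2].
L_ind (inductance) has dimensions [I^-2 L^2 M T^-2].

Left side: [I^-1 L^2 M T^-2]
Right side: [I^-1 L^2 M T^-2]

Both sides have the same dimensions, so the equation is dimensionally consistent.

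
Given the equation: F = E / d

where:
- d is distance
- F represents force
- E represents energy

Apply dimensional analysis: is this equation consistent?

Yes

d (distance) has dimensions [L].
F (force) has dimensions [L M T^-2].
E (energy) has dimensions [L^2 M T^-2].

Left side: [L M T^-2]
Right side: [L M T^-2]

Both sides have the same dimensions, so the equation is dimensionally consistent.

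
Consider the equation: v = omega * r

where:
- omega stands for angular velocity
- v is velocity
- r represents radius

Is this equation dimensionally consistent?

Yes

omega (angular velocity) has dimensions [T^-1].
v (velocity) has dimensions [L T^-1].
r (radius) has dimensions [L].

Left side: [L T^-1]
Right side: [L T^-1]

Both sides have the same dimensions, so the equation is dimensionally consistent.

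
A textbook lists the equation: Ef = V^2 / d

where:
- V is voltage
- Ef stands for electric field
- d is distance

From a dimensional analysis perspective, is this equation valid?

No

V (voltage) has dimensions [I^-1 L^2 M T^-3].
Ef (electric field) has dimensions [I^-1 L M T^-3].
d (distance) has dimensions [L].

Left side: [I^-1 L M T^-3]
Right side: [I^-2 L^3 M^2 T^-6]

The two sides have different dimensions, so the equation is NOT dimensionally consistent.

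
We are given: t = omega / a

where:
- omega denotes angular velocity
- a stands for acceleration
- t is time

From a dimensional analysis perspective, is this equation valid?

No

omega (angular velocity) has dimensions [T^-1].
a (acceleration) has dimensions [L T^-2].
t (time) has dimensions [T].

Left side: [T]
Right side: [L^-1 T]

The two sides have different dimensions, so the equation is NOT dimensionally consistent.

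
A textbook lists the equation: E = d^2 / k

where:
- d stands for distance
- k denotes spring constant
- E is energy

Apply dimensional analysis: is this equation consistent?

No

d (distance) has dimensions [L].
k (spring constant) has dimensions [M T^-2].
E (energy) has dimensions [L^2 M T^-2].

Left side: [L^2 M T^-2]
Right side: [L^2 M^-1 T^2]

The two sides have different dimensions, so the equation is NOT dimensionally consistent.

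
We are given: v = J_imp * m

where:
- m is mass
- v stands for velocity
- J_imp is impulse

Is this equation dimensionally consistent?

No

m (mass) has dimensions [M].
v (velocity) has dimensions [L T^-1].
J_imp (impulse) has dimensions [L M T^-1].

Left side: [L T^-1]
Right side: [L M^2 T^-1]

The two sides have different dimensions, so the equation is NOT dimensionally consistent.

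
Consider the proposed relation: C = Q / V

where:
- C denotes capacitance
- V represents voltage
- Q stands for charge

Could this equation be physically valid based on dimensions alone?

Yes

C (capacitance) has dimensions [I^2 L^-2 M^-1 T^4].
V (voltage) has dimensions [I^-1 L^2 M T^-3].
Q (charge) has dimensions [I T].

Left side: [I^2 L^-2 M^-1 T^4]
Right side: [I^2 L^-2 M^-1 T^4]

Both sides have the same dimensions, so the equation is dimensionally consistent.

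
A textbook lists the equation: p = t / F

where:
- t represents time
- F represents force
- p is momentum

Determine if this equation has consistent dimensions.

No

t (time) has dimensions [T].
F (force) has dimensions [L M T^-2].
p (momentum) has dimensions [L M T^-1].

Left side: [L M T^-1]
Right side: [L^-1 M^-1 T^3]

The two sides have different dimensions, so the equation is NOT dimensionally consistent.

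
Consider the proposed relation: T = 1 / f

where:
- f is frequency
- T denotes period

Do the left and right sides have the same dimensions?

Yes

f (frequency) has dimensions [T^-1].
T (period) has dimensions [T].

Left side: [T]
Right side: [T]

Both sides have the same dimensions, so the equation is dimensionally consistent.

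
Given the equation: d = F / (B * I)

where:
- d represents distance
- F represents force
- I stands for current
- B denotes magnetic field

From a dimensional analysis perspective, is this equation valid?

Yes

d (distance) has dimensions [L].
F (force) has dimensions [L M T^-2].
I (current) has dimensions [I].
B (magnetic field) has dimensions [I^-1 M T^-2].

Left side: [L]
Right side: [L]

Both sides have the same dimensions, so the equation is dimensionally consistent.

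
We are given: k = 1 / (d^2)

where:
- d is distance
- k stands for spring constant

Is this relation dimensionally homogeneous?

No

d (distance) has dimensions [L].
k (spring constant) has dimensions [M T^-2].

Left side: [M T^-2]
Right side: [L^-2]

The two sides have different dimensions, so the equation is NOT dimensionally consistent.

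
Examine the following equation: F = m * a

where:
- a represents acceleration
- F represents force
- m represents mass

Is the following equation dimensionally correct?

Yes

a (acceleration) has dimensions [L T^-2].
F (force) has dimensions [L M T^-2].
m (mass) has dimensions [M].

Left side: [L M T^-2]
Right side: [L M T^-2]

Both sides have the same dimensions, so the equation is dimensionally consistent.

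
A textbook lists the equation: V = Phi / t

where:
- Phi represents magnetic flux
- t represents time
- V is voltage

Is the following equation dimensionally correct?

Yes

Phi (magnetic flux) has dimensions [I^-1 L^2 M T^-2].
t (time) has dimensions [T].
V (voltage) has dimensions [I^-1 L^2 M T^-3].

Left side: [I^-1 L^2 M T^-3]
Right side: [I^-1 L^2 M T^-3]

Both sides have the same dimensions, so the equation is dimensionally consistent.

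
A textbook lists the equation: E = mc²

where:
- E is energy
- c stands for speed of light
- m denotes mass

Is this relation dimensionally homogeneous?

Yes

E (energy) has dimensions [L^2 M T^-2].
c (speed of light) has dimensions [L T^-1].
m (mass) has dimensions [M].

Left side: [L^2 M T^-2]
Right side: [L^2 M T^-2]

Both sides have the same dimensions, so the equation is dimensionally consistent.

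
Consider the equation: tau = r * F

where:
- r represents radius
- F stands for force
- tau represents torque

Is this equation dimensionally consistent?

Yes

r (radius) has dimensions [L].
F (force) has dimensions [L M T^-2].
tau (torque) has dimensions [L^2 M T^-2].

Left side: [L^2 M T^-2]
Right side: [L^2 M T^-2]

Both sides have the same dimensions, so the equation is dimensionally consistent.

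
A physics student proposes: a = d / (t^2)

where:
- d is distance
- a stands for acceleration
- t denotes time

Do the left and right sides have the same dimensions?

Yes

d (distance) has dimensions [L].
a (acceleration) has dimensions [L T^-2].
t (time) has dimensions [T].

Left side: [L T^-2]
Right side: [L T^-2]

Both sides have the same dimensions, so the equation is dimensionally consistent.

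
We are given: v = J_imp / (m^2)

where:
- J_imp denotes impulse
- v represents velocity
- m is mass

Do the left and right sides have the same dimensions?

No

J_imp (impulse) has dimensions [L M T^-1].
v (velocity) has dimensions [L T^-1].
m (mass) has dimensions [M].

Left side: [L T^-1]
Right side: [L M^-1 T^-1]

The two sides have different dimensions, so the equation is NOT dimensionally consistent.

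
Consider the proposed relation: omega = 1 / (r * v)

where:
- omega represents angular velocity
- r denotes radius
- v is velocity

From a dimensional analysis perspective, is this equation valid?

No

omega (angular velocity) has dimensions [T^-1].
r (radius) has dimensions [L].
v (velocity) has dimensions [L T^-1].

Left side: [T^-1]
Right side: [L^-2 T]

The two sides have different dimensions, so the equation is NOT dimensionally consistent.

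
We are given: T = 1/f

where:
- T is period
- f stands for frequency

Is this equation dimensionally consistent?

Yes

T (period) has dimensions [T].
f (frequency) has dimensions [T^-1].

Left side: [T]
Right side: [T]

Both sides have the same dimensions, so the equation is dimensionally consistent.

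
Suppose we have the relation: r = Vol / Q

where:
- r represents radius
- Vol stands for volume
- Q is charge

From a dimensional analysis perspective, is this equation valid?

No

r (radius) has dimensions [L].
Vol (volume) has dimensions [L^3].
Q (charge) has dimensions [I T].

Left side: [L]
Right side: [I^-1 L^3 T^-1]

The two sides have different dimensions, so the equation is NOT dimensionally consistent.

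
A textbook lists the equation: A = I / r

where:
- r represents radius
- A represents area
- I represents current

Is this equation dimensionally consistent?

No

r (radius) has dimensions [L].
A (area) has dimensions [L^2].
I (current) has dimensions [I].

Left side: [L^2]
Right side: [I L^-1]

The two sides have different dimensions, so the equation is NOT dimensionally consistent.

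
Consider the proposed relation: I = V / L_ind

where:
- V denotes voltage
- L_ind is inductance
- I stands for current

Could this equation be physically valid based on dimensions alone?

No

V (voltage) has dimensions [I^-1 L^2 M T^-3].
L_ind (inductance) has dimensions [I^-2 L^2 M T^-2].
I (current) has dimensions [I].

Left side: [I]
Right side: [I T^-1]

The two sides have different dimensions, so the equation is NOT dimensionally consistent.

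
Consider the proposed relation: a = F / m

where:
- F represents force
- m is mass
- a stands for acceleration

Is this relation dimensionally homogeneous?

Yes

F (force) has dimensions [L M T^-2].
m (mass) has dimensions [M].
a (acceleration) has dimensions [L T^-2].

Left side: [L T^-2]
Right side: [L T^-2]

Both sides have the same dimensions, so the equation is dimensionally consistent.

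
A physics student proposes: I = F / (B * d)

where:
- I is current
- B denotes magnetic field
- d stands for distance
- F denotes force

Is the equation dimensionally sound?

Yes

I (current) has dimensions [I].
B (magnetic field) has dimensions [I^-1 M T^-2].
d (distance) has dimensions [L].
F (force) has dimensions [L M T^-2].

Left side: [I]
Right side: [I]

Both sides have the same dimensions, so the equation is dimensionally consistent.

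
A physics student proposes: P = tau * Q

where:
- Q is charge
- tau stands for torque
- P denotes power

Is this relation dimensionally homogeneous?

No

Q (charge) has dimensions [I T].
tau (torque) has dimensions [L^2 M T^-2].
P (power) has dimensions [L^2 M T^-3].

Left side: [L^2 M T^-3]
Right side: [I L^2 M T^-1]

The two sides have different dimensions, so the equation is NOT dimensionally consistent.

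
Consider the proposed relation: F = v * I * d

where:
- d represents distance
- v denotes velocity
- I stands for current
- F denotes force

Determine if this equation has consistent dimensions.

No

d (distance) has dimensions [L].
v (velocity) has dimensions [L T^-1].
I (current) has dimensions [I].
F (force) has dimensions [L M T^-2].

Left side: [L M T^-2]
Right side: [I L^2 T^-1]

The two sides have different dimensions, so the equation is NOT dimensionally consistent.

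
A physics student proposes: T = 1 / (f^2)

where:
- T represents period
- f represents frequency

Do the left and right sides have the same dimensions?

No

T (period) has dimensions [T].
f (frequency) has dimensions [T^-1].

Left side: [T]
Right side: [T^2]

The two sides have different dimensions, so the equation is NOT dimensionally consistent.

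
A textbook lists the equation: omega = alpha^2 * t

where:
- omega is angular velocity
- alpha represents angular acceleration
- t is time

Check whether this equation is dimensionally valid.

No

omega (angular velocity) has dimensions [T^-1].
alpha (angular acceleration) has dimensions [T^-2].
t (time) has dimensions [T].

Left side: [T^-1]
Right side: [T^-3]

The two sides have different dimensions, so the equation is NOT dimensionally consistent.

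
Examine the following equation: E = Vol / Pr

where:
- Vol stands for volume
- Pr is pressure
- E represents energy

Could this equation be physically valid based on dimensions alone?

No

Vol (volume) has dimensions [L^3].
Pr (pressure) has dimensions [L^-1 M T^-2].
E (energy) has dimensions [L^2 M T^-2].

Left side: [L^2 M T^-2]
Right side: [L^4 M^-1 T^2]

The two sides have different dimensions, so the equation is NOT dimensionally consistent.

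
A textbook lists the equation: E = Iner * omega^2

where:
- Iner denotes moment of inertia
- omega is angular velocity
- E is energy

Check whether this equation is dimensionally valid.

Yes

Iner (moment of inertia) has dimensions [L^2 M].
omega (angular velocity) has dimensions [T^-1].
E (energy) has dimensions [L^2 M T^-2].

Left side: [L^2 M T^-2]
Right side: [L^2 M T^-2]

Both sides have the same dimensions, so the equation is dimensionally consistent.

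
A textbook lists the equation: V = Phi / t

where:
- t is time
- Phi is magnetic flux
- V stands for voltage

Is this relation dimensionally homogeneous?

Yes

t (time) has dimensions [T].
Phi (magnetic flux) has dimensions [I^-1 L^2 M T^-2].
V (voltage) has dimensions [I^-1 L^2 M T^-3].

Left side: [I^-1 L^2 M T^-3]
Right side: [I^-1 L^2 M T^-3]

Both sides have the same dimensions, so the equation is dimensionally consistent.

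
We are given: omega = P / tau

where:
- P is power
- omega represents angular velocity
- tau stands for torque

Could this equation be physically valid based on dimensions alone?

Yes

P (power) has dimensions [L^2 M T^-3].
omega (angular velocity) has dimensions [T^-1].
tau (torque) has dimensions [L^2 M T^-2].

Left side: [T^-1]
Right side: [T^-1]

Both sides have the same dimensions, so the equation is dimensionally consistent.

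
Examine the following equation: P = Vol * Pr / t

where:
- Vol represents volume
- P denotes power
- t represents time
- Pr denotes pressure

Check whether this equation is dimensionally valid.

Yes

Vol (volume) has dimensions [L^3].
P (power) has dimensions [L^2 M T^-3].
t (time) has dimensions [T].
Pr (pressure) has dimensions [L^-1 M T^-2].

Left side: [L^2 M T^-3]
Right side: [L^2 M T^-3]

Both sides have the same dimensions, so the equation is dimensionally consistent.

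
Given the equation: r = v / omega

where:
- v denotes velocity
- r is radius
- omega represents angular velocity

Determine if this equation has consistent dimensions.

Yes

v (velocity) has dimensions [L T^-1].
r (radius) has dimensions [L].
omega (angular velocity) has dimensions [T^-1].

Left side: [L]
Right side: [L]

Both sides have the same dimensions, so the equation is dimensionally consistent.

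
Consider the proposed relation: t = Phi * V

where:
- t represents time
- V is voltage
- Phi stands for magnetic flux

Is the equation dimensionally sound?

No

t (time) has dimensions [T].
V (voltage) has dimensions [I^-1 L^2 M T^-3].
Phi (magnetic flux) has dimensions [I^-1 L^2 M T^-2].

Left side: [T]
Right side: [I^-2 L^4 M^2 T^-5]

The two sides have different dimensions, so the equation is NOT dimensionally consistent.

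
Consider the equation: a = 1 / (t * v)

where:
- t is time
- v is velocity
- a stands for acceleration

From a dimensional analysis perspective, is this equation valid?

No

t (time) has dimensions [T].
v (velocity) has dimensions [L T^-1].
a (acceleration) has dimensions [L T^-2].

Left side: [L T^-2]
Right side: [L^-1]

The two sides have different dimensions, so the equation is NOT dimensionally consistent.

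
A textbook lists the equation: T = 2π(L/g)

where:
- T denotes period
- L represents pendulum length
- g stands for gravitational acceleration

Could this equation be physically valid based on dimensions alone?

No

T (period) has dimensions [T].
L (pendulum length) has dimensions [L].
g (gravitational acceleration) has dimensions [L T^-2].

Left side: [T]
Right side: [T^2]

The two sides have different dimensions, so the equation is NOT dimensionally consistent.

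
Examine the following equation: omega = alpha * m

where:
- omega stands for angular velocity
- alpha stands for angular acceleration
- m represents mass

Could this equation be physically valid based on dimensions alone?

No

omega (angular velocity) has dimensions [T^-1].
alpha (angular acceleration) has dimensions [T^-2].
m (mass) has dimensions [M].

Left side: [T^-1]
Right side: [M T^-2]

The two sides have different dimensions, so the equation is NOT dimensionally consistent.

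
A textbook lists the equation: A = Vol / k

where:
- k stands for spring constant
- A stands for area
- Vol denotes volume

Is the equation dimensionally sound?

No

k (spring constant) has dimensions [M T^-2].
A (area) has dimensions [L^2].
Vol (volume) has dimensions [L^3].

Left side: [L^2]
Right side: [L^3 M^-1 T^2]

The two sides have different dimensions, so the equation is NOT dimensionally consistent.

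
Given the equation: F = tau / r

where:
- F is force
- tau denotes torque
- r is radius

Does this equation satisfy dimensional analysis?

Yes

F (force) has dimensions [L M T^-2].
tau (torque) has dimensions [L^2 M T^-2].
r (radius) has dimensions [L].

Left side: [L M T^-2]
Right side: [L M T^-2]

Both sides have the same dimensions, so the equation is dimensionally consistent.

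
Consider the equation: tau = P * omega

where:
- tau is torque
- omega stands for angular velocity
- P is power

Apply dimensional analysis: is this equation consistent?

No

tau (torque) has dimensions [L^2 M T^-2].
omega (angular velocity) has dimensions [T^-1].
P (power) has dimensions [L^2 M T^-3].

Left side: [L^2 M T^-2]
Right side: [L^2 M T^-4]

The two sides have different dimensions, so the equation is NOT dimensionally consistent.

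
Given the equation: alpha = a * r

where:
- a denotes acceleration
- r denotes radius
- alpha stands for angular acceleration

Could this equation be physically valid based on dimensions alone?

No

a (acceleration) has dimensions [L T^-2].
r (radius) has dimensions [L].
alpha (angular acceleration) has dimensions [T^-2].

Left side: [T^-2]
Right side: [L^2 T^-2]

The two sides have different dimensions, so the equation is NOT dimensionally consistent.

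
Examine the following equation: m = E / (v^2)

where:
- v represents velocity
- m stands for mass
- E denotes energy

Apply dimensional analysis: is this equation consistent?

Yes

v (velocity) has dimensions [L T^-1].
m (mass) has dimensions [M].
E (energy) has dimensions [L^2 M T^-2].

Left side: [M]
Right side: [M]

Both sides have the same dimensions, so the equation is dimensionally consistent.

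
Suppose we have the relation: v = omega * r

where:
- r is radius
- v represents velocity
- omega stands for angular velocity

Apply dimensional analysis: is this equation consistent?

Yes

r (radius) has dimensions [L].
v (velocity) has dimensions [L T^-1].
omega (angular velocity) has dimensions [T^-1].

Left side: [L T^-1]
Right side: [L T^-1]

Both sides have the same dimensions, so the equation is dimensionally consistent.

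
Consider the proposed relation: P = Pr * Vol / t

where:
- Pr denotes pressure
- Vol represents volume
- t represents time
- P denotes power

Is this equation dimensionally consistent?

Yes

Pr (pressure) has dimensions [L^-1 M T^-2].
Vol (volume) has dimensions [L^3].
t (time) has dimensions [T].
P (power) has dimensions [L^2 M T^-3].

Left side: [L^2 M T^-3]
Right side: [L^2 M T^-3]

Both sides have the same dimensions, so the equation is dimensionally consistent.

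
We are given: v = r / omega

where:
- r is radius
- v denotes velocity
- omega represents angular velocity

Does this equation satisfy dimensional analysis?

No

r (radius) has dimensions [L].
v (velocity) has dimensions [L T^-1].
omega (angular velocity) has dimensions [T^-1].

Left side: [L T^-1]
Right side: [L T]

The two sides have different dimensions, so the equation is NOT dimensionally consistent.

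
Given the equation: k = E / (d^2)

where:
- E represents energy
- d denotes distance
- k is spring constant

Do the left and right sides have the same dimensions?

Yes

E (energy) has dimensions [L^2 M T^-2].
d (distance) has dimensions [L].
k (spring constant) has dimensions [M T^-2].

Left side: [M T^-2]
Right side: [M T^-2]

Both sides have the same dimensions, so the equation is dimensionally consistent.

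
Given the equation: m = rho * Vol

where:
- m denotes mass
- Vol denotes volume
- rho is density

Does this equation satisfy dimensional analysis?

Yes

m (mass) has dimensions [M].
Vol (volume) has dimensions [L^3].
rho (density) has dimensions [L^-3 M].

Left side: [M]
Right side: [M]

Both sides have the same dimensions, so the equation is dimensionally consistent.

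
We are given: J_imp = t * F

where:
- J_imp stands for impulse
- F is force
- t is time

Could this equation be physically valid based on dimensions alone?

Yes

J_imp (impulse) has dimensions [L M T^-1].
F (force) has dimensions [L M T^-2].
t (time) has dimensions [T].

Left side: [L M T^-1]
Right side: [L M T^-1]

Both sides have the same dimensions, so the equation is dimensionally consistent.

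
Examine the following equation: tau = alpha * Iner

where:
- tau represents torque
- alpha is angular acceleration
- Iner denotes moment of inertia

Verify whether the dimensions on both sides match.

Yes

tau (torque) has dimensions [L^2 M T^-2].
alpha (angular acceleration) has dimensions [T^-2].
Iner (moment of inertia) has dimensions [L^2 M].

Left side: [L^2 M T^-2]
Right side: [L^2 M T^-2]

Both sides have the same dimensions, so the equation is dimensionally consistent.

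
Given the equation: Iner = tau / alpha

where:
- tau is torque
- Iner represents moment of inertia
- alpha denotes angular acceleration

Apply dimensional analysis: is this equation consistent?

Yes

tau (torque) has dimensions [L^2 M T^-2].
Iner (moment of inertia) has dimensions [L^2 M].
alpha (angular acceleration) has dimensions [T^-2].

Left side: [L^2 M]
Right side: [L^2 M]

Both sides have the same dimensions, so the equation is dimensionally consistent.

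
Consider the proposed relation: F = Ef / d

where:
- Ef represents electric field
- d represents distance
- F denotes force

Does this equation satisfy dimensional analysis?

No

Ef (electric field) has dimensions [I^-1 L M T^-3].
d (distance) has dimensions [L].
F (force) has dimensions [L M T^-2].

Left side: [L M T^-2]
Right side: [I^-1 M T^-3]

The two sides have different dimensions, so the equation is NOT dimensionally consistent.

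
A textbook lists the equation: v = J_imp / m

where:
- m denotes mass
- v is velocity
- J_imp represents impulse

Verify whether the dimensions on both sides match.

Yes

m (mass) has dimensions [M].
v (velocity) has dimensions [L T^-1].
J_imp (impulse) has dimensions [L M T^-1].

Left side: [L T^-1]
Right side: [L T^-1]

Both sides have the same dimensions, so the equation is dimensionally consistent.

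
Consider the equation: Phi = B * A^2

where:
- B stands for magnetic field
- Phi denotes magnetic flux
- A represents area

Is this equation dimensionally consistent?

No

B (magnetic field) has dimensions [I^-1 M T^-2].
Phi (magnetic flux) has dimensions [I^-1 L^2 M T^-2].
A (area) has dimensions [L^2].

Left side: [I^-1 L^2 M T^-2]
Right side: [I^-1 L^4 M T^-2]

The two sides have different dimensions, so the equation is NOT dimensionally consistent.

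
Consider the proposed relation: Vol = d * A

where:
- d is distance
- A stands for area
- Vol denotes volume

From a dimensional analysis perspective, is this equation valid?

Yes

d (distance) has dimensions [L].
A (area) has dimensions [L^2].
Vol (volume) has dimensions [L^3].

Left side: [L^3]
Right side: [L^3]

Both sides have the same dimensions, so the equation is dimensionally consistent.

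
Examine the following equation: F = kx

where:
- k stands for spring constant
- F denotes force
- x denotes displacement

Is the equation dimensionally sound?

Yes

k (spring constant) has dimensions [M T^-2].
F (force) has dimensions [L M T^-2].
x (displacement) has dimensions [L].

Left side: [L M T^-2]
Right side: [L M T^-2]

Both sides have the same dimensions, so the equation is dimensionally consistent.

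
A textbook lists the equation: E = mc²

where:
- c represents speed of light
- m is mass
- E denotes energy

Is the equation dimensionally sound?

Yes

c (speed of light) has dimensions [L T^-1].
m (mass) has dimensions [M].
E (energy) has dimensions [L^2 M T^-2].

Left side: [L^2 M T^-2]
Right side: [L^2 M T^-2]

Both sides have the same dimensions, so the equation is dimensionally consistent.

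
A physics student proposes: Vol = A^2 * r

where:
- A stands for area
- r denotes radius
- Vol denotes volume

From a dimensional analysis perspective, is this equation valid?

No

A (area) has dimensions [L^2].
r (radius) has dimensions [L].
Vol (volume) has dimensions [L^3].

Left side: [L^3]
Right side: [L^5]

The two sides have different dimensions, so the equation is NOT dimensionally consistent.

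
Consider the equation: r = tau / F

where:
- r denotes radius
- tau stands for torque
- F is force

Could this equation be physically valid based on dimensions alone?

Yes

r (radius) has dimensions [L].
tau (torque) has dimensions [L^2 M T^-2].
F (force) has dimensions [L M T^-2].

Left side: [L]
Right side: [L]

Both sides have the same dimensions, so the equation is dimensionally consistent.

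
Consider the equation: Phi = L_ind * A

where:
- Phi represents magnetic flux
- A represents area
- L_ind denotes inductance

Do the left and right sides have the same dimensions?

No

Phi (magnetic flux) has dimensions [I^-1 L^2 M T^-2].
A (area) has dimensions [L^2].
L_ind (inductance) has dimensions [I^-2 L^2 M T^-2].

Left side: [I^-1 L^2 M T^-2]
Right side: [I^-2 L^4 M T^-2]

The two sides have different dimensions, so the equation is NOT dimensionally consistent.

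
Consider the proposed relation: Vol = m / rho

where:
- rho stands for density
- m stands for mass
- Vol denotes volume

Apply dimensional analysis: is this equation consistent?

Yes

rho (density) has dimensions [L^-3 M].
m (mass) has dimensions [M].
Vol (volume) has dimensions [L^3].

Left side: [L^3]
Right side: [L^3]

Both sides have the same dimensions, so the equation is dimensionally consistent.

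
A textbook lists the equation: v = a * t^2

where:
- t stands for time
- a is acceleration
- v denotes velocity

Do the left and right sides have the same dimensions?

No

t (time) has dimensions [T].
a (acceleration) has dimensions [L T^-2].
v (velocity) has dimensions [L T^-1].

Left side: [L T^-1]
Right side: [L]

The two sides have different dimensions, so the equation is NOT dimensionally consistent.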